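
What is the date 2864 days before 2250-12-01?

−365 (one year) → Dec 1, 2249 (2499 left).
−365 (one year) → Dec 1, 2248 (2134 left).
−366 (one year; includes Feb 29, 2248) → Dec 1, 2247 (1768 left).
−365 (one year) → Dec 1, 2246 (1403 left).
−365 (one year) → Dec 1, 2245 (1038 left).
−365 (one year) → Dec 1, 2244 (673 left).
−366 (one year; includes Feb 29, 2244) → Dec 1, 2243 (307 left).
−1 → Nov 30, 2243 (end of Nov, 30 days; 306 left).
−30 → Oct 31, 2243 (end of Oct, 31 days; 276 left).
−31 → Sep 30, 2243 (end of Sep, 30 days; 245 left).
−30 → Aug 31, 2243 (end of Aug, 31 days; 215 left).
−31 → Jul 31, 2243 (end of Jul, 31 days; 184 left).
−31 → Jun 30, 2243 (end of Jun, 30 days; 153 left).
−30 → May 31, 2243 (end of May, 31 days; 123 left).
−31 → Apr 30, 2243 (end of Apr, 30 days; 92 left).
−30 → Mar 31, 2243 (end of Mar, 31 days; 62 left).
−31 → Feb 28, 2243 (end of Feb, 28 days; 31 left).
−28 → Jan 31, 2243 (end of Jan, 31 days; 3 left).
−3 → Jan 28, 2243.

January 28, 2243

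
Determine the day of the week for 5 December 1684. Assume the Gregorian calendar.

Tuesday

Doomsday rule: the anchor day for the 1600s is Tuesday. For year 84: 84÷12 = 7 r 0, and 0÷4 = 0, so 7+0+0 = 7.
Tuesday + 7 ≡ Tuesday — that's 1684's doomsday.
In December the doomsday date is Dec 12.
Dec 5 is 7 days before Dec 12; 7 mod 7 = 0, so Tuesday − 0 = Tuesday.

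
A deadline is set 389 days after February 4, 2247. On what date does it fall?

February 28, 2248

Feb has 28 days: +25 → Mar 1, 2247 (364 left).
Mar has 31 days: +31 → Apr 1, 2247 (333 left).
Apr has 30 days: +30 → May 1, 2247 (303 left).
May has 31 days: +31 → Jun 1, 2247 (272 left).
Jun has 30 days: +30 → Jul 1, 2247 (242 left).
Jul has 31 days: +31 → Aug 1, 2247 (211 left).
Aug has 31 days: +31 → Sep 1, 2247 (180 left).
Sep has 30 days: +30 → Oct 1, 2247 (150 left).
Oct has 31 days: +31 → Nov 1, 2247 (119 left).
Nov has 30 days: +30 → Dec 1, 2247 (89 left).
Dec has 31 days: +31 → Jan 1, 2248 (58 left).
Jan has 31 days: +31 → Feb 1, 2248 (27 left).
+27 → Feb 28, 2248.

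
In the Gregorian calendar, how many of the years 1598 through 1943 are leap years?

Multiples of 4 in [1598,1943]: 86.
Of those, multiples of 100: 4 (not leap unless ÷400).
Multiples of 400: 1.
Leap years = 86 − 4 + 1 = 83.

83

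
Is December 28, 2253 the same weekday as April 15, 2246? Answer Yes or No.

Yes

From Apr 15, 2246 to Dec 28, 2253 is 2814 days.
2814 mod 7 = 0, so they are the same weekday.
(Apr 15, 2246 is a Wednesday; Dec 28, 2253 is a Wednesday.)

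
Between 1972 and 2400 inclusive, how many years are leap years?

Multiples of 4 in [1972,2400]: 108.
Of those, multiples of 100: 5 (not leap unless ÷400).
Multiples of 400: 2.
Leap years = 108 − 5 + 2 = 105.

105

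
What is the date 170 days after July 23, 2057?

Jul has 31 days: +9 → Aug 1, 2057 (161 left).
Aug has 31 days: +31 → Sep 1, 2057 (130 left).
Sep has 30 days: +30 → Oct 1, 2057 (100 left).
Oct has 31 days: +31 → Nov 1, 2057 (69 left).
Nov has 30 days: +30 → Dec 1, 2057 (39 left).
Dec has 31 days: +31 → Jan 1, 2058 (8 left).
+8 → Jan 9, 2058.

January 9, 2058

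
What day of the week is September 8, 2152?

Doomsday rule: the anchor day for the 2100s is Sunday. For year 52: 52÷12 = 4 r 4, and 4÷4 = 1, so 4+4+1 = 9.
Sunday + 9 ≡ Tuesday — that's 2152's doomsday.
In September the doomsday date is Sep 5.
Sep 8 is 3 days after Sep 5; 3 mod 7 = 3, so Tuesday + 3 = Friday.

Friday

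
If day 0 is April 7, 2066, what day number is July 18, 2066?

102

Apr 7, 2066 → May 7, 2066: 30 days (April has 30).
May 7, 2066 → Jun 7, 2066: 31 days (May has 31).
Jun 7, 2066 → Jul 7, 2066: 30 days (June has 30).
Jul 7, 2066 → Jul 18, 2066: 11 days.
Total: 102 days.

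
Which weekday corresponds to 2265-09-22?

Friday

Doomsday rule: the anchor day for the 2200s is Friday. For year 65: 65÷12 = 5 r 5, and 5÷4 = 1, so 5+5+1 = 11.
Friday + 11 ≡ Tuesday — that's 2265's doomsday.
In September the doomsday date is Sep 5.
Sep 22 is 17 days after Sep 5; 17 mod 7 = 3, so Tuesday + 3 = Friday.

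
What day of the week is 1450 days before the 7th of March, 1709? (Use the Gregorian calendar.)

Wednesday

Mar 7, 1709 is a Thursday.
1450 mod 7 = 1, so 1450 days before a Thursday is Thursday − 1 = Wednesday.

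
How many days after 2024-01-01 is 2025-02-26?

422

Jan 1, 2024 → Jan 1, 2025: 366 days (Feb 29, 2024 is in that span).
Jan 1, 2025 → Feb 1, 2025: 31 days (January has 31).
Feb 1, 2025 → Feb 26, 2025: 25 days.
Total: 422 days.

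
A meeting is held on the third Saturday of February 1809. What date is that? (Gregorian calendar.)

February 1, 1809 is a Wednesday.
The first Saturday is therefore February 4 (3 days later).
The third Saturday is 4 + 2×7 = February 18.

February 18, 1809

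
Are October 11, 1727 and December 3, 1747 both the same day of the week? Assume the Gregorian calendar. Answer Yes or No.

No

From Oct 11, 1727 to Dec 3, 1747 is 7358 days.
7358 mod 7 = 1, so they are different weekdays.
(Oct 11, 1727 is a Saturday; Dec 3, 1747 is a Sunday.)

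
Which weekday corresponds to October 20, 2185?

Doomsday rule: the anchor day for the 2100s is Sunday. For year 85: 85÷12 = 7 r 1, and 1÷4 = 0, so 7+1+0 = 8.
Sunday + 8 ≡ Monday — that's 2185's doomsday.
In October the doomsday date is Oct 10.
Oct 20 is 10 days after Oct 10; 10 mod 7 = 3, so Monday + 3 = Thursday.

Thursday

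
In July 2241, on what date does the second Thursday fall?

July 8, 2241

July 1, 2241 is a Thursday.
The first Thursday is therefore July 1 (same day).
The second Thursday is 1 + 1×7 = July 8.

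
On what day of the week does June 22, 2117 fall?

Doomsday rule: the anchor day for the 2100s is Sunday. For year 17: 17÷12 = 1 r 5, and 5÷4 = 1, so 1+5+1 = 7.
Sunday + 7 ≡ Sunday — that's 2117's doomsday.
In June the doomsday date is Jun 6.
Jun 22 is 16 days after Jun 6; 16 mod 7 = 2, so Sunday + 2 = Tuesday.

Tuesday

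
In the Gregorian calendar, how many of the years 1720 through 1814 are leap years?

Multiples of 4 in [1720,1814]: 24.
Of those, multiples of 100: 1 (not leap unless ÷400).
Multiples of 400: 0.
Leap years = 24 − 1 + 0 = 23.

23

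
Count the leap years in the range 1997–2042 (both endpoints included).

11

Multiples of 4 in [1997,2042]: 11.
Of those, multiples of 100: 1 (not leap unless ÷400).
Multiples of 400: 1.
Leap years = 11 − 1 + 1 = 11.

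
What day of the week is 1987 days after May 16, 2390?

Tuesday

May 16, 2390 is a Wednesday.
1987 mod 7 = 6, so 1987 days after a Wednesday is Wednesday + 6 = Tuesday.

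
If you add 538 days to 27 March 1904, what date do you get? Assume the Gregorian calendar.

September 16, 1905

+365 (one year) → Mar 27, 1905 (173 left).
Mar has 31 days: +5 → Apr 1, 1905 (168 left).
Apr has 30 days: +30 → May 1, 1905 (138 left).
May has 31 days: +31 → Jun 1, 1905 (107 left).
Jun has 30 days: +30 → Jul 1, 1905 (77 left).
Jul has 31 days: +31 → Aug 1, 1905 (46 left).
Aug has 31 days: +31 → Sep 1, 1905 (15 left).
+15 → Sep 16, 1905.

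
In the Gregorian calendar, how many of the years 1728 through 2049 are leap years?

Multiples of 4 in [1728,2049]: 81.
Of those, multiples of 100: 3 (not leap unless ÷400).
Multiples of 400: 1.
Leap years = 81 − 3 + 1 = 79.

79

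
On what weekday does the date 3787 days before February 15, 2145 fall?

Feb 15, 2145 is a Monday.
3787 mod 7 = 0, so 3787 days before a Monday is Monday − 0 = Monday.

Monday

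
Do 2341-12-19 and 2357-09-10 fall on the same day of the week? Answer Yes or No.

From Dec 19, 2341 to Sep 10, 2357 is 5744 days.
5744 mod 7 = 4, so they are different weekdays.
(Dec 19, 2341 is a Friday; Sep 10, 2357 is a Tuesday.)

No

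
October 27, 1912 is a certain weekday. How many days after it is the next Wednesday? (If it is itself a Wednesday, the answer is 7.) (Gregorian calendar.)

Oct 27, 1912 is a Sunday.
From Sunday to the next Wednesday is 3 days.

3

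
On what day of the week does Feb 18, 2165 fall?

Monday

Doomsday rule: the anchor day for the 2100s is Sunday. For year 65: 65÷12 = 5 r 5, and 5÷4 = 1, so 5+5+1 = 11.
Sunday + 11 ≡ Thursday — that's 2165's doomsday.
In February the doomsday date is Feb 28 (2165 is not a leap year).
Feb 18 is 10 days before Feb 28; 10 mod 7 = 3, so Thursday − 3 = Monday.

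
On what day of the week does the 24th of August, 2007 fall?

Friday

January 1, 2007 is a Monday.
Jan 1, 2007 → Feb 1, 2007: 31 days (January has 31).
Feb 1, 2007 → Mar 1, 2007: 28 days (February has 28).
Mar 1, 2007 → Apr 1, 2007: 31 days (March has 31).
Apr 1, 2007 → May 1, 2007: 30 days (April has 30).
May 1, 2007 → Jun 1, 2007: 31 days (May has 31).
Jun 1, 2007 → Jul 1, 2007: 30 days (June has 30).
Jul 1, 2007 → Aug 1, 2007: 31 days (July has 31).
Aug 1, 2007 → Aug 24, 2007: 23 days.
Total: 235 days.
235 mod 7 = 4, so Monday + 4 = Friday.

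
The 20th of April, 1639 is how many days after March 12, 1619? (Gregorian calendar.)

7344

Mar 12, 1619 → Mar 12, 1620: 366 days (Feb 29, 1620 is in that span).
Mar 12, 1620 → Mar 12, 1621: 365 days.
Mar 12, 1621 → Mar 12, 1622: 365 days.
Mar 12, 1622 → Mar 12, 1623: 365 days.
Mar 12, 1623 → Mar 12, 1624: 366 days (Feb 29, 1624 is in that span).
Mar 12, 1624 → Mar 12, 1625: 365 days.
Mar 12, 1625 → Mar 12, 1626: 365 days.
Mar 12, 1626 → Mar 12, 1627: 365 days.
Mar 12, 1627 → Mar 12, 1628: 366 days (Feb 29, 1628 is in that span).
Mar 12, 1628 → Mar 12, 1629: 365 days.
Mar 12, 1629 → Mar 12, 1630: 365 days.
Mar 12, 1630 → Mar 12, 1631: 365 days.
Mar 12, 1631 → Mar 12, 1632: 366 days (Feb 29, 1632 is in that span).
Mar 12, 1632 → Mar 12, 1633: 365 days.
Mar 12, 1633 → Mar 12, 1634: 365 days.
Mar 12, 1634 → Mar 12, 1635: 365 days.
Mar 12, 1635 → Mar 12, 1636: 366 days (Feb 29, 1636 is in that span).
Mar 12, 1636 → Mar 12, 1637: 365 days.
Mar 12, 1637 → Mar 12, 1638: 365 days.
Mar 12, 1638 → Mar 12, 1639: 365 days.
Mar 12, 1639 → Apr 12, 1639: 31 days (March has 31).
Apr 12, 1639 → Apr 20, 1639: 8 days.
Total: 7344 days.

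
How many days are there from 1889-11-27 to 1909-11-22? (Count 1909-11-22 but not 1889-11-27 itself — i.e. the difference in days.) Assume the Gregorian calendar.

Nov 27, 1889 → Nov 27, 1890: 365 days.
Nov 27, 1890 → Nov 27, 1891: 365 days.
Nov 27, 1891 → Nov 27, 1892: 366 days (Feb 29, 1892 is in that span).
Nov 27, 1892 → Nov 27, 1893: 365 days.
Nov 27, 1893 → Nov 27, 1894: 365 days.
Nov 27, 1894 → Nov 27, 1895: 365 days.
Nov 27, 1895 → Nov 27, 1896: 366 days (Feb 29, 1896 is in that span).
Nov 27, 1896 → Nov 27, 1897: 365 days.
Nov 27, 1897 → Nov 27, 1898: 365 days.
Nov 27, 1898 → Nov 27, 1899: 365 days.
Nov 27, 1899 → Nov 27, 1900: 365 days.
Nov 27, 1900 → Nov 27, 1901: 365 days.
Nov 27, 1901 → Nov 27, 1902: 365 days.
Nov 27, 1902 → Nov 27, 1903: 365 days.
Nov 27, 1903 → Nov 27, 1904: 366 days (Feb 29, 1904 is in that span).
Nov 27, 1904 → Nov 27, 1905: 365 days.
Nov 27, 1905 → Nov 27, 1906: 365 days.
Nov 27, 1906 → Nov 27, 1907: 365 days.
Nov 27, 1907 → Nov 27, 1908: 366 days (Feb 29, 1908 is in that span).
Nov 27, 1908 → Dec 27, 1908: 30 days (November has 30).
Dec 27, 1908 → Jan 27, 1909: 31 days (December has 31).
Jan 27, 1909 → Feb 27, 1909: 31 days (January has 31).
Feb 27, 1909 → Mar 27, 1909: 28 days (February has 28).
Mar 27, 1909 → Apr 27, 1909: 31 days (March has 31).
Apr 27, 1909 → May 27, 1909: 30 days (April has 30).
May 27, 1909 → Jun 27, 1909: 31 days (May has 31).
Jun 27, 1909 → Jul 27, 1909: 30 days (June has 30).
Jul 27, 1909 → Aug 27, 1909: 31 days (July has 31).
Aug 27, 1909 → Sep 27, 1909: 31 days (August has 31).
Sep 27, 1909 → Oct 27, 1909: 30 days (September has 30).
Oct 27, 1909 → Nov 22, 1909: 26 days.
Total: 7299 days.

7299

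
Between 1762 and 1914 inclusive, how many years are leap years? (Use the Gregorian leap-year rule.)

Multiples of 4 in [1762,1914]: 38.
Of those, multiples of 100: 2 (not leap unless ÷400).
Multiples of 400: 0.
Leap years = 38 − 2 + 0 = 36.

36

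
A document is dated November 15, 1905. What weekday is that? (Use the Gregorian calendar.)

Doomsday rule: the anchor day for the 1900s is Wednesday. For year 05: 5÷12 = 0 r 5, and 5÷4 = 1, so 0+5+1 = 6.
Wednesday + 6 ≡ Tuesday — that's 1905's doomsday.
In November the doomsday date is Nov 7.
Nov 15 is 8 days after Nov 7; 8 mod 7 = 1, so Tuesday + 1 = Wednesday.

Wednesday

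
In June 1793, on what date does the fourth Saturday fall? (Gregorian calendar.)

June 22, 1793

June 1, 1793 is a Saturday.
The first Saturday is therefore June 1 (same day).
The fourth Saturday is 1 + 3×7 = June 22.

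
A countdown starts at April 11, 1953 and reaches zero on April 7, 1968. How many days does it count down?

Apr 11, 1953 → Apr 11, 1954: 365 days.
Apr 11, 1954 → Apr 11, 1955: 365 days.
Apr 11, 1955 → Apr 11, 1956: 366 days (Feb 29, 1956 is in that span).
Apr 11, 1956 → Apr 11, 1957: 365 days.
Apr 11, 1957 → Apr 11, 1958: 365 days.
Apr 11, 1958 → Apr 11, 1959: 365 days.
Apr 11, 1959 → Apr 11, 1960: 366 days (Feb 29, 1960 is in that span).
Apr 11, 1960 → Apr 11, 1961: 365 days.
Apr 11, 1961 → Apr 11, 1962: 365 days.
Apr 11, 1962 → Apr 11, 1963: 365 days.
Apr 11, 1963 → Apr 11, 1964: 366 days (Feb 29, 1964 is in that span).
Apr 11, 1964 → Apr 11, 1965: 365 days.
Apr 11, 1965 → Apr 11, 1966: 365 days.
Apr 11, 1966 → Apr 11, 1967: 365 days.
Apr 11, 1967 → May 11, 1967: 30 days (April has 30).
May 11, 1967 → Jun 11, 1967: 31 days (May has 31).
Jun 11, 1967 → Jul 11, 1967: 30 days (June has 30).
Jul 11, 1967 → Aug 11, 1967: 31 days (July has 31).
Aug 11, 1967 → Sep 11, 1967: 31 days (August has 31).
Sep 11, 1967 → Oct 11, 1967: 30 days (September has 30).
Oct 11, 1967 → Nov 11, 1967: 31 days (October has 31).
Nov 11, 1967 → Dec 11, 1967: 30 days (November has 30).
Dec 11, 1967 → Jan 11, 1968: 31 days (December has 31).
Jan 11, 1968 → Feb 11, 1968: 31 days (January has 31).
Feb 11, 1968 → Mar 11, 1968: 29 days (February has 29).
Mar 11, 1968 → Apr 7, 1968: 27 days.
Total: 5475 days.

5475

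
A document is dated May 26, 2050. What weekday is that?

Doomsday rule: the anchor day for the 2000s is Tuesday. For year 50: 50÷12 = 4 r 2, and 2÷4 = 0, so 4+2+0 = 6.
Tuesday + 6 ≡ Monday — that's 2050's doomsday.
In May the doomsday date is May 9.
May 26 is 17 days after May 9; 17 mod 7 = 3, so Monday + 3 = Thursday.

Thursday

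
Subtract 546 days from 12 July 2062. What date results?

January 12, 2061

−365 (one year) → Jul 12, 2061 (181 left).
−12 → Jun 30, 2061 (end of Jun, 30 days; 169 left).
−30 → May 31, 2061 (end of May, 31 days; 139 left).
−31 → Apr 30, 2061 (end of Apr, 30 days; 108 left).
−30 → Mar 31, 2061 (end of Mar, 31 days; 78 left).
−31 → Feb 28, 2061 (end of Feb, 28 days; 47 left).
−28 → Jan 31, 2061 (end of Jan, 31 days; 19 left).
−19 → Jan 12, 2061.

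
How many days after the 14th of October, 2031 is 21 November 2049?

6613

Oct 14, 2031 → Oct 14, 2032: 366 days (Feb 29, 2032 is in that span).
Oct 14, 2032 → Oct 14, 2033: 365 days.
Oct 14, 2033 → Oct 14, 2034: 365 days.
Oct 14, 2034 → Oct 14, 2035: 365 days.
Oct 14, 2035 → Oct 14, 2036: 366 days (Feb 29, 2036 is in that span).
Oct 14, 2036 → Oct 14, 2037: 365 days.
Oct 14, 2037 → Oct 14, 2038: 365 days.
Oct 14, 2038 → Oct 14, 2039: 365 days.
Oct 14, 2039 → Oct 14, 2040: 366 days (Feb 29, 2040 is in that span).
Oct 14, 2040 → Oct 14, 2041: 365 days.
Oct 14, 2041 → Oct 14, 2042: 365 days.
Oct 14, 2042 → Oct 14, 2043: 365 days.
Oct 14, 2043 → Oct 14, 2044: 366 days (Feb 29, 2044 is in that span).
Oct 14, 2044 → Oct 14, 2045: 365 days.
Oct 14, 2045 → Oct 14, 2046: 365 days.
Oct 14, 2046 → Oct 14, 2047: 365 days.
Oct 14, 2047 → Oct 14, 2048: 366 days (Feb 29, 2048 is in that span).
Oct 14, 2048 → Oct 14, 2049: 365 days.
Oct 14, 2049 → Nov 14, 2049: 31 days (October has 31).
Nov 14, 2049 → Nov 21, 2049: 7 days.
Total: 6613 days.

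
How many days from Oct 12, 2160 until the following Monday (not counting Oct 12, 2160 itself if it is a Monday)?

1

Oct 12, 2160 is a Sunday.
From Sunday to the next Monday is 1 day.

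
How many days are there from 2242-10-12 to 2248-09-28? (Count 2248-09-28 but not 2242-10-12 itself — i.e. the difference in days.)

2178

Oct 12, 2242 → Oct 12, 2243: 365 days.
Oct 12, 2243 → Oct 12, 2244: 366 days (Feb 29, 2244 is in that span).
Oct 12, 2244 → Oct 12, 2245: 365 days.
Oct 12, 2245 → Oct 12, 2246: 365 days.
Oct 12, 2246 → Oct 12, 2247: 365 days.
Oct 12, 2247 → Nov 12, 2247: 31 days (October has 31).
Nov 12, 2247 → Dec 12, 2247: 30 days (November has 30).
Dec 12, 2247 → Jan 12, 2248: 31 days (December has 31).
Jan 12, 2248 → Feb 12, 2248: 31 days (January has 31).
Feb 12, 2248 → Mar 12, 2248: 29 days (February has 29).
Mar 12, 2248 → Apr 12, 2248: 31 days (March has 31).
Apr 12, 2248 → May 12, 2248: 30 days (April has 30).
May 12, 2248 → Jun 12, 2248: 31 days (May has 31).
Jun 12, 2248 → Jul 12, 2248: 30 days (June has 30).
Jul 12, 2248 → Aug 12, 2248: 31 days (July has 31).
Aug 12, 2248 → Sep 12, 2248: 31 days (August has 31).
Sep 12, 2248 → Sep 28, 2248: 16 days.
Total: 2178 days.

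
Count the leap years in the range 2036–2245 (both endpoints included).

51

Multiples of 4 in [2036,2245]: 53.
Of those, multiples of 100: 2 (not leap unless ÷400).
Multiples of 400: 0.
Leap years = 53 − 2 + 0 = 51.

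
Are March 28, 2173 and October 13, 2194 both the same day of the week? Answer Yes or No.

From Mar 28, 2173 to Oct 13, 2194 is 7869 days.
7869 mod 7 = 1, so they are different weekdays.
(Mar 28, 2173 is a Sunday; Oct 13, 2194 is a Monday.)

No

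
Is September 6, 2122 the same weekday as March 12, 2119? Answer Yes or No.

Yes

From Mar 12, 2119 to Sep 6, 2122 is 1274 days.
1274 mod 7 = 0, so they are the same weekday.
(Mar 12, 2119 is a Sunday; Sep 6, 2122 is a Sunday.)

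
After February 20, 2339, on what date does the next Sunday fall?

Feb 20, 2339 is a Monday.
From Monday to the next Sunday is 6 days.
Feb 20, 2339 + 6 = Feb 26, 2339.

February 26, 2339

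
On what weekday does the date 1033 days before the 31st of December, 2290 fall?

Saturday

First find the weekday of Dec 31, 2290. Doomsday rule: the anchor day for the 2200s is Friday. For year 90: 90÷12 = 7 r 6, and 6÷4 = 1, so 7+6+1 = 14.
Friday + 14 ≡ Friday — that's 2290's doomsday.
In December the doomsday date is Dec 12.
Dec 31 is 19 days after Dec 12; 19 mod 7 = 5, so Friday + 5 = Wednesday.
1033 mod 7 = 4, so 1033 days before a Wednesday is Wednesday − 4 = Saturday.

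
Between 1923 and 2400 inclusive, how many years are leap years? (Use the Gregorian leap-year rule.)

117

Multiples of 4 in [1923,2400]: 120.
Of those, multiples of 100: 5 (not leap unless ÷400).
Multiples of 400: 2.
Leap years = 120 − 5 + 2 = 117.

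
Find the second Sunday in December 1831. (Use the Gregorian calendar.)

December 1, 1831 is a Thursday.
The first Sunday is therefore December 4 (3 days later).
The second Sunday is 4 + 1×7 = December 11.

December 11, 1831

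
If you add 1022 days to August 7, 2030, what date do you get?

May 25, 2033

+365 (one year) → Aug 7, 2031 (657 left).
+366 (one year; includes Feb 29, 2032) → Aug 7, 2032 (291 left).
Aug has 31 days: +25 → Sep 1, 2032 (266 left).
Sep has 30 days: +30 → Oct 1, 2032 (236 left).
Oct has 31 days: +31 → Nov 1, 2032 (205 left).
Nov has 30 days: +30 → Dec 1, 2032 (175 left).
Dec has 31 days: +31 → Jan 1, 2033 (144 left).
Jan has 31 days: +31 → Feb 1, 2033 (113 left).
Feb has 28 days: +28 → Mar 1, 2033 (85 left).
Mar has 31 days: +31 → Apr 1, 2033 (54 left).
Apr has 30 days: +30 → May 1, 2033 (24 left).
+24 → May 25, 2033.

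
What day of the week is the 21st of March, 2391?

Doomsday rule: the anchor day for the 2300s is Wednesday. For year 91: 91÷12 = 7 r 7, and 7÷4 = 1, so 7+7+1 = 15.
Wednesday + 15 ≡ Thursday — that's 2391's doomsday.
In March the doomsday date is Mar 14.
Mar 21 is 7 days after Mar 14; 7 mod 7 = 0, so Thursday + 0 = Thursday.

Thursday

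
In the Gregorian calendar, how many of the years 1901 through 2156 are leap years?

63

Multiples of 4 in [1901,2156]: 64.
Of those, multiples of 100: 2 (not leap unless ÷400).
Multiples of 400: 1.
Leap years = 64 − 2 + 1 = 63.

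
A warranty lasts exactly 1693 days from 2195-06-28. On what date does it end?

February 15, 2200

+366 (one year; includes Feb 29, 2196) → Jun 28, 2196 (1327 left).
+365 (one year) → Jun 28, 2197 (962 left).
+365 (one year) → Jun 28, 2198 (597 left).
+365 (one year) → Jun 28, 2199 (232 left).
Jun has 30 days: +3 → Jul 1, 2199 (229 left).
Jul has 31 days: +31 → Aug 1, 2199 (198 left).
Aug has 31 days: +31 → Sep 1, 2199 (167 left).
Sep has 30 days: +30 → Oct 1, 2199 (137 left).
Oct has 31 days: +31 → Nov 1, 2199 (106 left).
Nov has 30 days: +30 → Dec 1, 2199 (76 left).
Dec has 31 days: +31 → Jan 1, 2200 (45 left).
Jan has 31 days: +31 → Feb 1, 2200 (14 left).
+14 → Feb 15, 2200.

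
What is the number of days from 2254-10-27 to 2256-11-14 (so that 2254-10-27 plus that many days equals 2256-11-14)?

749

Oct 27, 2254 → Oct 27, 2255: 365 days.
Oct 27, 2255 → Nov 27, 2255: 31 days (October has 31).
Nov 27, 2255 → Dec 27, 2255: 30 days (November has 30).
Dec 27, 2255 → Jan 27, 2256: 31 days (December has 31).
Jan 27, 2256 → Feb 27, 2256: 31 days (January has 31).
Feb 27, 2256 → Mar 27, 2256: 29 days (February has 29).
Mar 27, 2256 → Apr 27, 2256: 31 days (March has 31).
Apr 27, 2256 → May 27, 2256: 30 days (April has 30).
May 27, 2256 → Jun 27, 2256: 31 days (May has 31).
Jun 27, 2256 → Jul 27, 2256: 30 days (June has 30).
Jul 27, 2256 → Aug 27, 2256: 31 days (July has 31).
Aug 27, 2256 → Sep 27, 2256: 31 days (August has 31).
Sep 27, 2256 → Oct 27, 2256: 30 days (September has 30).
Oct 27, 2256 → Nov 14, 2256: 18 days.
Total: 749 days.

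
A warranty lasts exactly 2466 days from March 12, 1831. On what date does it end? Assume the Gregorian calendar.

December 11, 1837

+366 (one year; includes Feb 29, 1832) → Mar 12, 1832 (2100 left).
+365 (one year) → Mar 12, 1833 (1735 left).
+365 (one year) → Mar 12, 1834 (1370 left).
+365 (one year) → Mar 12, 1835 (1005 left).
+366 (one year; includes Feb 29, 1836) → Mar 12, 1836 (639 left).
+365 (one year) → Mar 12, 1837 (274 left).
Mar has 31 days: +20 → Apr 1, 1837 (254 left).
Apr has 30 days: +30 → May 1, 1837 (224 left).
May has 31 days: +31 → Jun 1, 1837 (193 left).
Jun has 30 days: +30 → Jul 1, 1837 (163 left).
Jul has 31 days: +31 → Aug 1, 1837 (132 left).
Aug has 31 days: +31 → Sep 1, 1837 (101 left).
Sep has 30 days: +30 → Oct 1, 1837 (71 left).
Oct has 31 days: +31 → Nov 1, 1837 (40 left).
Nov has 30 days: +30 → Dec 1, 1837 (10 left).
+10 → Dec 11, 1837.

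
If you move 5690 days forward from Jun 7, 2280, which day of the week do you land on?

Sunday

First find the weekday of Jun 7, 2280. Doomsday rule: the anchor day for the 2200s is Friday. For year 80: 80÷12 = 6 r 8, and 8÷4 = 2, so 6+8+2 = 16.
Friday + 16 ≡ Sunday — that's 2280's doomsday.
In June the doomsday date is Jun 6.
Jun 7 is 1 day after Jun 6; 1 mod 7 = 1, so Sunday + 1 = Monday.
5690 mod 7 = 6, so 5690 days after a Monday is Monday + 6 = Sunday.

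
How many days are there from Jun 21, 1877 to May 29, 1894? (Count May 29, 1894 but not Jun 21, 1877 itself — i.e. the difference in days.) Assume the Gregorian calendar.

6186

Jun 21, 1877 → Jun 21, 1878: 365 days.
Jun 21, 1878 → Jun 21, 1879: 365 days.
Jun 21, 1879 → Jun 21, 1880: 366 days (Feb 29, 1880 is in that span).
Jun 21, 1880 → Jun 21, 1881: 365 days.
Jun 21, 1881 → Jun 21, 1882: 365 days.
Jun 21, 1882 → Jun 21, 1883: 365 days.
Jun 21, 1883 → Jun 21, 1884: 366 days (Feb 29, 1884 is in that span).
Jun 21, 1884 → Jun 21, 1885: 365 days.
Jun 21, 1885 → Jun 21, 1886: 365 days.
Jun 21, 1886 → Jun 21, 1887: 365 days.
Jun 21, 1887 → Jun 21, 1888: 366 days (Feb 29, 1888 is in that span).
Jun 21, 1888 → Jun 21, 1889: 365 days.
Jun 21, 1889 → Jun 21, 1890: 365 days.
Jun 21, 1890 → Jun 21, 1891: 365 days.
Jun 21, 1891 → Jun 21, 1892: 366 days (Feb 29, 1892 is in that span).
Jun 21, 1892 → Jun 21, 1893: 365 days.
Jun 21, 1893 → Jul 21, 1893: 30 days (June has 30).
Jul 21, 1893 → Aug 21, 1893: 31 days (July has 31).
Aug 21, 1893 → Sep 21, 1893: 31 days (August has 31).
Sep 21, 1893 → Oct 21, 1893: 30 days (September has 30).
Oct 21, 1893 → Nov 21, 1893: 31 days (October has 31).
Nov 21, 1893 → Dec 21, 1893: 30 days (November has 30).
Dec 21, 1893 → Jan 21, 1894: 31 days (December has 31).
Jan 21, 1894 → Feb 21, 1894: 31 days (January has 31).
Feb 21, 1894 → Mar 21, 1894: 28 days (February has 28).
Mar 21, 1894 → Apr 21, 1894: 31 days (March has 31).
Apr 21, 1894 → May 21, 1894: 30 days (April has 30).
May 21, 1894 → May 29, 1894: 8 days.
Total: 6186 days.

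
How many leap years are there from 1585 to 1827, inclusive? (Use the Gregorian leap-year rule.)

58

Multiples of 4 in [1585,1827]: 60.
Of those, multiples of 100: 3 (not leap unless ÷400).
Multiples of 400: 1.
Leap years = 60 − 3 + 1 = 58.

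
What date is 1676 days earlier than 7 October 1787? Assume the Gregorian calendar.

March 6, 1783

−365 (one year) → Oct 7, 1786 (1311 left).
−365 (one year) → Oct 7, 1785 (946 left).
−365 (one year) → Oct 7, 1784 (581 left).
−366 (one year; includes Feb 29, 1784) → Oct 7, 1783 (215 left).
−7 → Sep 30, 1783 (end of Sep, 30 days; 208 left).
−30 → Aug 31, 1783 (end of Aug, 31 days; 178 left).
−31 → Jul 31, 1783 (end of Jul, 31 days; 147 left).
−31 → Jun 30, 1783 (end of Jun, 30 days; 116 left).
−30 → May 31, 1783 (end of May, 31 days; 86 left).
−31 → Apr 30, 1783 (end of Apr, 30 days; 55 left).
−30 → Mar 31, 1783 (end of Mar, 31 days; 25 left).
−25 → Mar 6, 1783.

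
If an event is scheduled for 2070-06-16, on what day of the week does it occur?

Monday

Doomsday rule: the anchor day for the 2000s is Tuesday. For year 70: 70÷12 = 5 r 10, and 10÷4 = 2, so 5+10+2 = 17.
Tuesday + 17 ≡ Friday — that's 2070's doomsday.
In June the doomsday date is Jun 6.
Jun 16 is 10 days after Jun 6; 10 mod 7 = 3, so Friday + 3 = Monday.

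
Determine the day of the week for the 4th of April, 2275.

Sunday

Doomsday rule: the anchor day for the 2200s is Friday. For year 75: 75÷12 = 6 r 3, and 3÷4 = 0, so 6+3+0 = 9.
Friday + 9 ≡ Sunday — that's 2275's doomsday.
In April the doomsday date is Apr 4.
Apr 4 is the doomsday itself: Sunday.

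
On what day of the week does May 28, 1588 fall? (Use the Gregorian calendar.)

Saturday

Doomsday rule: the anchor day for the 1500s is Wednesday. For year 88: 88÷12 = 7 r 4, and 4÷4 = 1, so 7+4+1 = 12.
Wednesday + 12 ≡ Monday — that's 1588's doomsday.
In May the doomsday date is May 9.
May 28 is 19 days after May 9; 19 mod 7 = 5, so Monday + 5 = Saturday.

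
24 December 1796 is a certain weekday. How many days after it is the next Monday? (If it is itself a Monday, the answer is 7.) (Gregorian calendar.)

Dec 24, 1796 is a Saturday.
From Saturday to the next Monday is 2 days.

2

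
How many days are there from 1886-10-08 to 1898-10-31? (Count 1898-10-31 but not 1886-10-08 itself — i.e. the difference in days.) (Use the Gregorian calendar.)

Oct 8, 1886 → Oct 8, 1887: 365 days.
Oct 8, 1887 → Oct 8, 1888: 366 days (Feb 29, 1888 is in that span).
Oct 8, 1888 → Oct 8, 1889: 365 days.
Oct 8, 1889 → Oct 8, 1890: 365 days.
Oct 8, 1890 → Oct 8, 1891: 365 days.
Oct 8, 1891 → Oct 8, 1892: 366 days (Feb 29, 1892 is in that span).
Oct 8, 1892 → Oct 8, 1893: 365 days.
Oct 8, 1893 → Oct 8, 1894: 365 days.
Oct 8, 1894 → Oct 8, 1895: 365 days.
Oct 8, 1895 → Oct 8, 1896: 366 days (Feb 29, 1896 is in that span).
Oct 8, 1896 → Oct 8, 1897: 365 days.
Oct 8, 1897 → Nov 8, 1897: 31 days (October has 31).
Nov 8, 1897 → Dec 8, 1897: 30 days (November has 30).
Dec 8, 1897 → Jan 8, 1898: 31 days (December has 31).
Jan 8, 1898 → Feb 8, 1898: 31 days (January has 31).
Feb 8, 1898 → Mar 8, 1898: 28 days (February has 28).
Mar 8, 1898 → Apr 8, 1898: 31 days (March has 31).
Apr 8, 1898 → May 8, 1898: 30 days (April has 30).
May 8, 1898 → Jun 8, 1898: 31 days (May has 31).
Jun 8, 1898 → Jul 8, 1898: 30 days (June has 30).
Jul 8, 1898 → Aug 8, 1898: 31 days (July has 31).
Aug 8, 1898 → Sep 8, 1898: 31 days (August has 31).
Sep 8, 1898 → Oct 8, 1898: 30 days (September has 30).
Oct 8, 1898 → Oct 31, 1898: 23 days.
Total: 4406 days.

4406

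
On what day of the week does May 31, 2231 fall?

Doomsday rule: the anchor day for the 2200s is Friday. For year 31: 31÷12 = 2 r 7, and 7÷4 = 1, so 2+7+1 = 10.
Friday + 10 ≡ Monday — that's 2231's doomsday.
In May the doomsday date is May 9.
May 31 is 22 days after May 9; 22 mod 7 = 1, so Monday + 1 = Tuesday.

Tuesday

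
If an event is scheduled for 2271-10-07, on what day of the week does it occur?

Doomsday rule: the anchor day for the 2200s is Friday. For year 71: 71÷12 = 5 r 11, and 11÷4 = 2, so 5+11+2 = 18.
Friday + 18 ≡ Tuesday — that's 2271's doomsday.
In October the doomsday date is Oct 10.
Oct 7 is 3 days before Oct 10; 3 mod 7 = 3, so Tuesday − 3 = Saturday.

Saturday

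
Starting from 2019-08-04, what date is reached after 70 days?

October 13, 2019

Aug has 31 days: +28 → Sep 1, 2019 (42 left).
Sep has 30 days: +30 → Oct 1, 2019 (12 left).
+12 → Oct 13, 2019.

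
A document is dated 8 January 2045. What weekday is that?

Sunday

Doomsday rule: the anchor day for the 2000s is Tuesday. For year 45: 45÷12 = 3 r 9, and 9÷4 = 2, so 3+9+2 = 14.
Tuesday + 14 ≡ Tuesday — that's 2045's doomsday.
In January the doomsday date is Jan 3 (2045 is not a leap year).
Jan 8 is 5 days after Jan 3; 5 mod 7 = 5, so Tuesday + 5 = Sunday.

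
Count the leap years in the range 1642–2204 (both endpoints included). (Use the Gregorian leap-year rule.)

136

Multiples of 4 in [1642,2204]: 141.
Of those, multiples of 100: 6 (not leap unless ÷400).
Multiples of 400: 1.
Leap years = 141 − 6 + 1 = 136.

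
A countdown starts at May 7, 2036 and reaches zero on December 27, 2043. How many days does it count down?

2790

May 7, 2036 → May 7, 2037: 365 days.
May 7, 2037 → May 7, 2038: 365 days.
May 7, 2038 → May 7, 2039: 365 days.
May 7, 2039 → May 7, 2040: 366 days (Feb 29, 2040 is in that span).
May 7, 2040 → May 7, 2041: 365 days.
May 7, 2041 → May 7, 2042: 365 days.
May 7, 2042 → May 7, 2043: 365 days.
May 7, 2043 → Jun 7, 2043: 31 days (May has 31).
Jun 7, 2043 → Jul 7, 2043: 30 days (June has 30).
Jul 7, 2043 → Aug 7, 2043: 31 days (July has 31).
Aug 7, 2043 → Sep 7, 2043: 31 days (August has 31).
Sep 7, 2043 → Oct 7, 2043: 30 days (September has 30).
Oct 7, 2043 → Nov 7, 2043: 31 days (October has 31).
Nov 7, 2043 → Dec 7, 2043: 30 days (November has 30).
Dec 7, 2043 → Dec 27, 2043: 20 days.
Total: 2790 days.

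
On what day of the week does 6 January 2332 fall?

Wednesday

Doomsday rule: the anchor day for the 2300s is Wednesday. For year 32: 32÷12 = 2 r 8, and 8÷4 = 2, so 2+8+2 = 12.
Wednesday + 12 ≡ Monday — that's 2332's doomsday.
In January the doomsday date is Jan 4 (2332 is a leap year (divisible by 4)).
Jan 6 is 2 days after Jan 4; 2 mod 7 = 2, so Monday + 2 = Wednesday.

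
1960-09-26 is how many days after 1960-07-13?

75

Jul 13, 1960 → Aug 13, 1960: 31 days (July has 31).
Aug 13, 1960 → Sep 13, 1960: 31 days (August has 31).
Sep 13, 1960 → Sep 26, 1960: 13 days.
Total: 75 days.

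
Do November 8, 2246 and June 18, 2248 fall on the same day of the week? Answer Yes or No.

Yes

From Nov 8, 2246 to Jun 18, 2248 is 588 days.
588 mod 7 = 0, so they are the same weekday.
(Nov 8, 2246 is a Sunday; Jun 18, 2248 is a Sunday.)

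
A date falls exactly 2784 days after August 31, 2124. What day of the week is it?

Tuesday

Aug 31, 2124 is a Thursday.
2784 mod 7 = 5, so 2784 days after a Thursday is Thursday + 5 = Tuesday.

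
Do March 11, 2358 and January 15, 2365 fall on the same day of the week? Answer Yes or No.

No

From Mar 11, 2358 to Jan 15, 2365 is 2502 days.
2502 mod 7 = 3, so they are different weekdays.
(Mar 11, 2358 is a Tuesday; Jan 15, 2365 is a Friday.)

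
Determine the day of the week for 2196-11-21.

Monday

Doomsday rule: the anchor day for the 2100s is Sunday. For year 96: 96÷12 = 8 r 0, and 0÷4 = 0, so 8+0+0 = 8.
Sunday + 8 ≡ Monday — that's 2196's doomsday.
In November the doomsday date is Nov 7.
Nov 21 is 14 days after Nov 7; 14 mod 7 = 0, so Monday + 0 = Monday.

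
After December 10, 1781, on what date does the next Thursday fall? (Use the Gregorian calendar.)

December 13, 1781

Dec 10, 1781 is a Monday.
From Monday to the next Thursday is 3 days.
Dec 10, 1781 + 3 = Dec 13, 1781.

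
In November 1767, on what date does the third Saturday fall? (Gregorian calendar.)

November 1, 1767 is a Sunday.
The first Saturday is therefore November 7 (6 days later).
The third Saturday is 7 + 2×7 = November 21.

November 21, 1767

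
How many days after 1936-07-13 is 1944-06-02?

Jul 13, 1936 → Jul 13, 1937: 365 days.
Jul 13, 1937 → Jul 13, 1938: 365 days.
Jul 13, 1938 → Jul 13, 1939: 365 days.
Jul 13, 1939 → Jul 13, 1940: 366 days (Feb 29, 1940 is in that span).
Jul 13, 1940 → Jul 13, 1941: 365 days.
Jul 13, 1941 → Jul 13, 1942: 365 days.
Jul 13, 1942 → Jul 13, 1943: 365 days.
Jul 13, 1943 → Aug 13, 1943: 31 days (July has 31).
Aug 13, 1943 → Sep 13, 1943: 31 days (August has 31).
Sep 13, 1943 → Oct 13, 1943: 30 days (September has 30).
Oct 13, 1943 → Nov 13, 1943: 31 days (October has 31).
Nov 13, 1943 → Dec 13, 1943: 30 days (November has 30).
Dec 13, 1943 → Jan 13, 1944: 31 days (December has 31).
Jan 13, 1944 → Feb 13, 1944: 31 days (January has 31).
Feb 13, 1944 → Mar 13, 1944: 29 days (February has 29).
Mar 13, 1944 → Apr 13, 1944: 31 days (March has 31).
Apr 13, 1944 → May 13, 1944: 30 days (April has 30).
May 13, 1944 → Jun 2, 1944: 20 days.
Total: 2881 days.

2881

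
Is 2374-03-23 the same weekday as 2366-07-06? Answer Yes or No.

From Jul 6, 2366 to Mar 23, 2374 is 2817 days.
2817 mod 7 = 3, so they are different weekdays.
(Jul 6, 2366 is a Wednesday; Mar 23, 2374 is a Saturday.)

No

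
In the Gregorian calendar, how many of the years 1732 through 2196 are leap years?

114

Multiples of 4 in [1732,2196]: 117.
Of those, multiples of 100: 4 (not leap unless ÷400).
Multiples of 400: 1.
Leap years = 117 − 4 + 1 = 114.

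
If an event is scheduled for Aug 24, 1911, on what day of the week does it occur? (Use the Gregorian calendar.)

January 1, 1911 is a Sunday.
Jan 1, 1911 → Feb 1, 1911: 31 days (January has 31).
Feb 1, 1911 → Mar 1, 1911: 28 days (February has 28).
Mar 1, 1911 → Apr 1, 1911: 31 days (March has 31).
Apr 1, 1911 → May 1, 1911: 30 days (April has 30).
May 1, 1911 → Jun 1, 1911: 31 days (May has 31).
Jun 1, 1911 → Jul 1, 1911: 30 days (June has 30).
Jul 1, 1911 → Aug 1, 1911: 31 days (July has 31).
Aug 1, 1911 → Aug 24, 1911: 23 days.
Total: 235 days.
235 mod 7 = 4, so Sunday + 4 = Thursday.

Thursday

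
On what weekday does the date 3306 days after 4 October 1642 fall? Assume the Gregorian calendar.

First find the weekday of Oct 4, 1642. Doomsday rule: the anchor day for the 1600s is Tuesday. For year 42: 42÷12 = 3 r 6, and 6÷4 = 1, so 3+6+1 = 10.
Tuesday + 10 ≡ Friday — that's 1642's doomsday.
In October the doomsday date is Oct 10.
Oct 4 is 6 days before Oct 10; 6 mod 7 = 6, so Friday − 6 = Saturday.
3306 mod 7 = 2, so 3306 days after a Saturday is Saturday + 2 = Monday.

Monday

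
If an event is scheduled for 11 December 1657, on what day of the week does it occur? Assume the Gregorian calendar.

Doomsday rule: the anchor day for the 1600s is Tuesday. For year 57: 57÷12 = 4 r 9, and 9÷4 = 2, so 4+9+2 = 15.
Tuesday + 15 ≡ Wednesday — that's 1657's doomsday.
In December the doomsday date is Dec 12.
Dec 11 is 1 day before Dec 12; 1 mod 7 = 1, so Wednesday − 1 = Tuesday.

Tuesday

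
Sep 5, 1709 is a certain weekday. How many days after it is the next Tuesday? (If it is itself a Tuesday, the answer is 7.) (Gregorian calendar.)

Sep 5, 1709 is a Thursday.
From Thursday to the next Tuesday is 5 days.

5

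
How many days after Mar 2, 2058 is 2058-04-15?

Mar 2, 2058 → Apr 2, 2058: 31 days (March has 31).
Apr 2, 2058 → Apr 15, 2058: 13 days.
Total: 44 days.

44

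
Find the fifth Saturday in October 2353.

October 1, 2353 is a Thursday.
The first Saturday is therefore October 3 (2 days later).
The fifth Saturday is 3 + 4×7 = October 31.

October 31, 2353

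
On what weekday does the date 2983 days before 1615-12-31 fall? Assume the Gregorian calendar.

Dec 31, 1615 is a Thursday.
2983 mod 7 = 1, so 2983 days before a Thursday is Thursday − 1 = Wednesday.

Wednesday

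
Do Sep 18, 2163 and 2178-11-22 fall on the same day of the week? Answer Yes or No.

From Sep 18, 2163 to Nov 22, 2178 is 5544 days.
5544 mod 7 = 0, so they are the same weekday.
(Sep 18, 2163 is a Sunday; Nov 22, 2178 is a Sunday.)

Yes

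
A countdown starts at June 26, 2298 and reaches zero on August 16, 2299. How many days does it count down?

Jun 26, 2298 → Jun 26, 2299: 365 days.
Jun 26, 2299 → Jul 26, 2299: 30 days (June has 30).
Jul 26, 2299 → Aug 16, 2299: 21 days.
Total: 416 days.

416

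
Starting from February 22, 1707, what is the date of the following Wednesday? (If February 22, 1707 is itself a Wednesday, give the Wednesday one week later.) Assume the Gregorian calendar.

February 23, 1707

Feb 22, 1707 is a Tuesday.
From Tuesday to the next Wednesday is 1 day.
Feb 22, 1707 + 1 = Feb 23, 1707.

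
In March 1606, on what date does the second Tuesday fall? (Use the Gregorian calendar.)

March 14, 1606

March 1, 1606 is a Wednesday.
The first Tuesday is therefore March 7 (6 days later).
The second Tuesday is 7 + 1×7 = March 14.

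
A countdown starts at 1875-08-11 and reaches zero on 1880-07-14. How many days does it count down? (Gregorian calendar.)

Aug 11, 1875 → Aug 11, 1876: 366 days (Feb 29, 1876 is in that span).
Aug 11, 1876 → Aug 11, 1877: 365 days.
Aug 11, 1877 → Aug 11, 1878: 365 days.
Aug 11, 1878 → Aug 11, 1879: 365 days.
Aug 11, 1879 → Sep 11, 1879: 31 days (August has 31).
Sep 11, 1879 → Oct 11, 1879: 30 days (September has 30).
Oct 11, 1879 → Nov 11, 1879: 31 days (October has 31).
Nov 11, 1879 → Dec 11, 1879: 30 days (November has 30).
Dec 11, 1879 → Jan 11, 1880: 31 days (December has 31).
Jan 11, 1880 → Feb 11, 1880: 31 days (January has 31).
Feb 11, 1880 → Mar 11, 1880: 29 days (February has 29).
Mar 11, 1880 → Apr 11, 1880: 31 days (March has 31).
Apr 11, 1880 → May 11, 1880: 30 days (April has 30).
May 11, 1880 → Jun 11, 1880: 31 days (May has 31).
Jun 11, 1880 → Jul 11, 1880: 30 days (June has 30).
Jul 11, 1880 → Jul 14, 1880: 3 days.
Total: 1799 days.

1799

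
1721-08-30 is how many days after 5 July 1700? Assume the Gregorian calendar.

Jul 5, 1700 → Jul 5, 1701: 365 days.
Jul 5, 1701 → Jul 5, 1702: 365 days.
Jul 5, 1702 → Jul 5, 1703: 365 days.
Jul 5, 1703 → Jul 5, 1704: 366 days (Feb 29, 1704 is in that span).
Jul 5, 1704 → Jul 5, 1705: 365 days.
Jul 5, 1705 → Jul 5, 1706: 365 days.
Jul 5, 1706 → Jul 5, 1707: 365 days.
Jul 5, 1707 → Jul 5, 1708: 366 days (Feb 29, 1708 is in that span).
Jul 5, 1708 → Jul 5, 1709: 365 days.
Jul 5, 1709 → Jul 5, 1710: 365 days.
Jul 5, 1710 → Jul 5, 1711: 365 days.
Jul 5, 1711 → Jul 5, 1712: 366 days (Feb 29, 1712 is in that span).
Jul 5, 1712 → Jul 5, 1713: 365 days.
Jul 5, 1713 → Jul 5, 1714: 365 days.
Jul 5, 1714 → Jul 5, 1715: 365 days.
Jul 5, 1715 → Jul 5, 1716: 366 days (Feb 29, 1716 is in that span).
Jul 5, 1716 → Jul 5, 1717: 365 days.
Jul 5, 1717 → Jul 5, 1718: 365 days.
Jul 5, 1718 → Jul 5, 1719: 365 days.
Jul 5, 1719 → Jul 5, 1720: 366 days (Feb 29, 1720 is in that span).
Jul 5, 1720 → Jul 5, 1721: 365 days.
Jul 5, 1721 → Aug 5, 1721: 31 days (July has 31).
Aug 5, 1721 → Aug 30, 1721: 25 days.
Total: 7726 days.

7726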